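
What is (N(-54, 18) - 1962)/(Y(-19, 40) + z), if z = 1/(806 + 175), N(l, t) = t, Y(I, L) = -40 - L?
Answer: 1907064/78479 ≈ 24.300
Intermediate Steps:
z = 1/981 ≈ 0.0010194
(N(-54, 18) - 1962)/(Y(-19, 40) + z) = (18 - 1962)/((-40 - 1*40) + 1/981) = -1944/((-40 - 40) + 1/981) = -1944/(-80 + 1/981) = -1944/(-78479/981) = -1944*(-981/78479) = 1907064/78479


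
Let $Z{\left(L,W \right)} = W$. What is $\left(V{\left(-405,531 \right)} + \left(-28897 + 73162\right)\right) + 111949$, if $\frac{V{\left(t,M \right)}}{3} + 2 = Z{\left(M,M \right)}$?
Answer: $157801$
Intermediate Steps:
$V{\left(t,M \right)} = -6 + 3 M$
$\left(V{\left(-405,531 \right)} + \left(-28897 + 73162\right)\right) + 111949 = \left(\left(-6 + 3 \cdot 531\right) + \left(-28897 + 73162\right)\right) + 111949 = \left(\left(-6 + 1593\right) + 44265\right) + 111949 = \left(1587 + 44265\right) + 111949 = 45852 + 111949 = 157801$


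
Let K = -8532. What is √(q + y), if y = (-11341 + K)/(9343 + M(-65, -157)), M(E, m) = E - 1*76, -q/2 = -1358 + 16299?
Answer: 3*I*√281166125386/9202 ≈ 172.87*I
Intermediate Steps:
q = -29882 (q = -2*(-1358 + 16299) = -2*14941 = -29882)
M(E, m) = -76 + E (M(E, m) = E - 76 = -76 + E)
y = -19873/9202 (y = (-11341 - 8532)/(9343 + (-76 - 65)) = -19873/(9343 - 141) = -19873/9202 ≈ -2.1596)
√(q + y) = √(-29882 - 19873/9202) = √(-274994037/9202) = 3*I*√281166125386/9202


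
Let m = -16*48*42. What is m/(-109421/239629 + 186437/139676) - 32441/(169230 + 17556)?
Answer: -15512246529910170017/422312000292594 ≈ -36732.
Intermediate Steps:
m = -32256 (m = -768*42 = -32256)
m/(-109421/239629 + 186437/139676) - 32441/(169230 + 17556) = -32256/(-109421/239629 + 186437/139676) - 32441/(169230 + 17556) = -32256/(-109421*1/239629 + 186437*(1/139676)) - 32441/186786 = -32256/(-8417/18433 + 186437/139676) - 32441*1/186786 = -32256/2260940329/2574647708 - 32441/186786 = -32256*2574647708/2260940329 - 32441/186786 = -83047836469248/2260940329 - 32441/186786 = -15512246529910170017/422312000292594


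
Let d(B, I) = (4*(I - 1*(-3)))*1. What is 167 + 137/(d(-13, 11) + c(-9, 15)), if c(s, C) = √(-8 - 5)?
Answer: 533555/3149 - 137*I*√13/3149 ≈ 169.44 - 0.15686*I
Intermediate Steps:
c(s, C) = I*√13 (c(s, C) = √(-13) = I*√13)
d(B, I) = 12 + 4*I (d(B, I) = (4*(I + 3))*1 = (4*(3 + I))*1 = (12 + 4*I)*1 = 12 + 4*I)
167 + 137/(d(-13, 11) + c(-9, 15)) = 167 + 137/((12 + 4*11) + I*√13) = 167 + 137/((12 + 44) + I*√13) = 167 + 137/(56 + I*√13)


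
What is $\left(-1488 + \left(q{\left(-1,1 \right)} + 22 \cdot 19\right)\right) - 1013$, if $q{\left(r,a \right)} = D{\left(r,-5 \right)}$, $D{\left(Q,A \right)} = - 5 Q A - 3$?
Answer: $-2111$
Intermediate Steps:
$D{\left(Q,A \right)} = -3 - 5 A Q$ ($D{\left(Q,A \right)} = - 5 A Q - 3 = -3 - 5 A Q$)
$q{\left(r,a \right)} = -3 + 25 r$ ($q{\left(r,a \right)} = -3 - - 25 r = -3 + 25 r$)
$\left(-1488 + \left(q{\left(-1,1 \right)} + 22 \cdot 19\right)\right) - 1013 = \left(-1488 + \left(\left(-3 + 25 \left(-1\right)\right) + 22 \cdot 19\right)\right) - 1013 = \left(-1488 + \left(\left(-3 - 25\right) + 418\right)\right) + \left(-1394 + 381\right) = \left(-1488 + \left(-28 + 418\right)\right) - 1013 = \left(-1488 + 390\right) - 1013 = -1098 - 1013 = -2111$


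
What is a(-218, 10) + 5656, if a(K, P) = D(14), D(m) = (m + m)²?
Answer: 6440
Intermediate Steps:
D(m) = 4*m² (D(m) = (2*m)² = 4*m²)
a(K, P) = 784 (a(K, P) = 4*14² = 4*196 = 784)
a(-218, 10) + 5656 = 784 + 5656 = 6440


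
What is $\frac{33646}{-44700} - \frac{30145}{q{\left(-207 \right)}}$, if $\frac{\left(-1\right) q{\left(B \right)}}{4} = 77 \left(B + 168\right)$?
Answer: $- \frac{145969771}{44744700} \approx -3.2623$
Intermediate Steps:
$q{\left(B \right)} = -51744 - 308 B$ ($q{\left(B \right)} = - 4 \cdot 77 \left(B + 168\right) = - 4 \cdot 77 \left(168 + B\right) = - 4 \left(12936 + 77 B\right) = -51744 - 308 B$)
$\frac{33646}{-44700} - \frac{30145}{q{\left(-207 \right)}} = \frac{33646}{-44700} - \frac{30145}{-51744 - -63756} = 33646 \left(- \frac{1}{44700}\right) - \frac{30145}{-51744 + 63756} = - \frac{16823}{22350} - \frac{30145}{12012} = - \frac{145969771}{44744700}$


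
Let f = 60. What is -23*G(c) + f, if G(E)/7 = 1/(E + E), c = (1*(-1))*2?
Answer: 401/4 ≈ 100.25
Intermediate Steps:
c = -2 (c = -1*2 = -2)
G(E) = 7/(2*E) (G(E) = 7/(E + E) = 7/((2*E)) = 7*(1/(2*E)) = 7/(2*E))
-23*G(c) + f = -161/(2*(-2)) + 60 = -161*(-1)/(2*2) + 60 = -23*(-7/4) + 60 = 161/4 + 60 = 401/4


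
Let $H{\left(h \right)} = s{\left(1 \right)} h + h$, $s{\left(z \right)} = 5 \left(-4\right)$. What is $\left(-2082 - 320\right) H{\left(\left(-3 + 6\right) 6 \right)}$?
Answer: $821484$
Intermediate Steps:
$s{\left(z \right)} = -20$
$H{\left(h \right)} = - 19 h$ ($H{\left(h \right)} = - 20 h + h = - 19 h$)
$\left(-2082 - 320\right) H{\left(\left(-3 + 6\right) 6 \right)} = \left(-2082 - 320\right) \left(- 19 \left(-3 + 6\right) 6\right) = \left(-2082 - 320\right) \left(- 19 \cdot 3 \cdot 6\right) = - 2402 \left(\left(-19\right) 18\right) = \left(-2402\right) \left(-342\right) = 821484$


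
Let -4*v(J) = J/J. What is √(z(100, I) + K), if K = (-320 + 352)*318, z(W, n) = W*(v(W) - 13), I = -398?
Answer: √8851 ≈ 94.080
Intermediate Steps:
v(J) = -¼ (v(J) = -J/(4*J) = -¼*1 = -¼)
z(W, n) = -53*W/4 (z(W, n) = W*(-¼ - 13) = W*(-53/4) = -53*W/4)
K = 10176 (K = 32*318 = 10176)
√(z(100, I) + K) = √(-53/4*100 + 10176) = √(-1325 + 10176) = √8851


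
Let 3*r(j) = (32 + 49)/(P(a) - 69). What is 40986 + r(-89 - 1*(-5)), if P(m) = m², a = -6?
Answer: 450837/11 ≈ 40985.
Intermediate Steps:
r(j) = -9/11 (r(j) = ((32 + 49)/((-6)² - 69))/3 = (81/(36 - 69))/3 = (81/(-33))/3 = (81*(-1/33))/3 = (⅓)*(-27/11) = -9/11)
40986 + r(-89 - 1*(-5)) = 40986 - 9/11 = 450837/11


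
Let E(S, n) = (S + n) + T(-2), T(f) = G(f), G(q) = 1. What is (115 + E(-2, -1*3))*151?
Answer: 16761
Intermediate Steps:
T(f) = 1
E(S, n) = 1 + S + n (E(S, n) = (S + n) + 1 = 1 + S + n)
(115 + E(-2, -1*3))*151 = (115 + (1 - 2 - 1*3))*151 = (115 + (1 - 2 - 3))*151 = (115 - 4)*151 = 111*151 = 16761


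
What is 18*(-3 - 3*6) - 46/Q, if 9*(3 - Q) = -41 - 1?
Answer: -384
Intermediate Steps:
Q = 23/3 (Q = 3 - (-41 - 1)/9 = 3 - ⅑*(-42) = 3 + 14/3 = 23/3 ≈ 7.6667)
18*(-3 - 3*6) - 46/Q = 18*(-3 - 3*6) - 46/23/3 = 18*(-3 - 18) - 46*3/23 = 18*(-21) - 6 = -378 - 6 = -384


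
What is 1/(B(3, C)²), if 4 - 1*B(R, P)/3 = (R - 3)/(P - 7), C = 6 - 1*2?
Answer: 1/144 ≈ 0.0069444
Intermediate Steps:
C = 4 (C = 6 - 2 = 4)
B(R, P) = 12 - 3*(-3 + R)/(-7 + P) (B(R, P) = 12 - 3*(R - 3)/(P - 7) = 12 - 3*(-3 + R)/(-7 + P))
1/(B(3, C)²) = 1/((3*(-25 - 1*3 + 4*4)/(-7 + 4))²) = 1/((3*(-25 - 3 + 16)/(-3))²) = 1/((3*(-⅓)*(-12))²) = 1/(12²) = 1/144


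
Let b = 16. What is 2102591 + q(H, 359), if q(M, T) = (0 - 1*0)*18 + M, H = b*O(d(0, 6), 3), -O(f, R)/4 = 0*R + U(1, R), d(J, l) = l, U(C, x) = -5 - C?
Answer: 2102975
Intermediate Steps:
O(f, R) = 24 (O(f, R) = -4*(0*R + (-5 - 1*1)) = -4*(0 + (-5 - 1)) = -4*(0 - 6) = -4*(-6) = 24)
H = 384 (H = 16*24 = 384)
q(M, T) = M (q(M, T) = (0 + 0)*18 + M = 0*18 + M = 0 + M = M)
2102591 + q(H, 359) = 2102591 + 384 = 2102975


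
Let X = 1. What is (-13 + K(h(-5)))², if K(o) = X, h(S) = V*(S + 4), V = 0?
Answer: 144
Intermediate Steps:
h(S) = 0 (h(S) = 0*(S + 4) = 0*(4 + S) = 0)
K(o) = 1
(-13 + K(h(-5)))² = (-13 + 1)² = (-12)² = 144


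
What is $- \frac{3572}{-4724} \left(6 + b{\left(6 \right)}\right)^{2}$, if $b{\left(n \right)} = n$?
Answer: $\frac{128592}{1181} \approx 108.88$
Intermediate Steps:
$- \frac{3572}{-4724} \left(6 + b{\left(6 \right)}\right)^{2} = - \frac{3572}{-4724} \left(6 + 6\right)^{2} = \left(-3572\right) \left(- \frac{1}{4724}\right) 12^{2} = \frac{893}{1181} \cdot 144 = \frac{128592}{1181}$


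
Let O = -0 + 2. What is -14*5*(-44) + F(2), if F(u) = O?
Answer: 3082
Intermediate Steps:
O = 2 (O = -3*0 + 2 = 0 + 2 = 2)
F(u) = 2
-14*5*(-44) + F(2) = -14*5*(-44) + 2 = -70*(-44) + 2 = 3080 + 2 = 3082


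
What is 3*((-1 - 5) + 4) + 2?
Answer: -4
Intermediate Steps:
3*((-1 - 5) + 4) + 2 = 3*(-6 + 4) + 2 = 3*(-2) + 2 = -6 + 2 = -4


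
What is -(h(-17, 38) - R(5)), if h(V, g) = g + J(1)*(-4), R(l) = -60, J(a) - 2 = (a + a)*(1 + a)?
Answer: -74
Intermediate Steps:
J(a) = 2 + 2*a*(1 + a) (J(a) = 2 + (a + a)*(1 + a) = 2 + (2*a)*(1 + a) = 2 + 2*a*(1 + a))
h(V, g) = -24 + g (h(V, g) = g + (2 + 2*1 + 2*1²)*(-4) = g + (2 + 2 + 2*1)*(-4) = g + (2 + 2 + 2)*(-4) = g + 6*(-4) = g - 24 = -24 + g)
-(h(-17, 38) - R(5)) = -((-24 + 38) - 1*(-60)) = -(14 + 60) = -1*74 = -74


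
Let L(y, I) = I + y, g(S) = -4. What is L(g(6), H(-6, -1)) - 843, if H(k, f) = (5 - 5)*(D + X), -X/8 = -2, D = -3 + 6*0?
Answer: -847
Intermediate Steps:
D = -3 (D = -3 + 0 = -3)
X = 16 (X = -8*(-2) = 16)
H(k, f) = 0 (H(k, f) = (5 - 5)*(-3 + 16) = 0*13 = 0)
L(g(6), H(-6, -1)) - 843 = (0 - 4) - 843 = -4 - 843 = -847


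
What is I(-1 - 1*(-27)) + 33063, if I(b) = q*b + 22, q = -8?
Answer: 32877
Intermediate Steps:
I(b) = 22 - 8*b (I(b) = -8*b + 22 = 22 - 8*b)
I(-1 - 1*(-27)) + 33063 = (22 - 8*(-1 - 1*(-27))) + 33063 = (22 - 8*(-1 + 27)) + 33063 = (22 - 8*26) + 33063 = (22 - 208) + 33063 = -186 + 33063 = 32877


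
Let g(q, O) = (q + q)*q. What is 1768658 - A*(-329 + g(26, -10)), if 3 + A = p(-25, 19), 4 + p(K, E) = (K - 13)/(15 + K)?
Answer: 8859658/5 ≈ 1.7719e+6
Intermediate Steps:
p(K, E) = -4 + (-13 + K)/(15 + K) (p(K, E) = -4 + (K - 13)/(15 + K) = -4 + (-13 + K)/(15 + K))
g(q, O) = 2*q**2 (g(q, O) = (2*q)*q = 2*q**2)
A = -16/5 (A = -3 + (-73 - 3*(-25))/(15 - 25) = -3 + (-73 + 75)/(-10) = -3 - 1/10*2 = -3 - 1/5 = -16/5 ≈ -3.2000)
1768658 - A*(-329 + g(26, -10)) = 1768658 - (-16)*(-329 + 2*26**2)/5 = 1768658 - (-16)*(-329 + 2*676)/5 = 1768658 - (-16)*(-329 + 1352)/5 = 1768658 - (-16)*1023/5 = 1768658 - 1*(-16368/5) = 1768658 + 16368/5 = 8859658/5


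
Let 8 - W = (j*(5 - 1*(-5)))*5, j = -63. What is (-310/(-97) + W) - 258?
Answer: 281610/97 ≈ 2903.2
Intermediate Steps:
W = 3158 (W = 8 - (-63*(5 - 1*(-5)))*5 = 8 - (-63*(5 + 5))*5 = 8 - (-63*10)*5 = 8 - (-630)*5 = 8 - 1*(-3150) = 8 + 3150 = 3158)
(-310/(-97) + W) - 258 = (-310/(-97) + 3158) - 258 = (-310*(-1/97) + 3158) - 258 = (310/97 + 3158) - 258 = 306636/97 - 258 = 281610/97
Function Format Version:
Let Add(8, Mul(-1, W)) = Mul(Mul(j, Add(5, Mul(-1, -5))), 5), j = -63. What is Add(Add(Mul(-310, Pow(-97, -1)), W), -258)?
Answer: Rational(281610, 97) ≈ 2903.2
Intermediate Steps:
W = 3158 (W = Add(8, Mul(-1, Mul(Mul(-63, Add(5, Mul(-1, -5))), 5))) = Add(8, Mul(-1, Mul(Mul(-63, Add(5, 5)), 5))) = Add(8, Mul(-1, Mul(Mul(-63, 10), 5))) = Add(8, Mul(-1, Mul(-630, 5))) = Add(8, Mul(-1, -3150)) = Add(8, 3150) = 3158)
Add(Add(Mul(-310, Pow(-97, -1)), W), -258) = Add(Add(Mul(-310, Pow(-97, -1)), 3158), -258) = Add(Add(Mul(-310, Rational(-1, 97)), 3158), -258) = Add(Add(Rational(310, 97), 3158), -258) = Add(Rational(306636, 97), -258) = Rational(281610, 97)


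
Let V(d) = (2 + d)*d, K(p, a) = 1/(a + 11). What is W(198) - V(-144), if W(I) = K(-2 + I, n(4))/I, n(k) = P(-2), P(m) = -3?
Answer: -32389631/1584 ≈ -20448.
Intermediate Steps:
n(k) = -3
K(p, a) = 1/(11 + a)
V(d) = d*(2 + d)
W(I) = 1/(8*I) (W(I) = 1/((11 - 3)*I) = 1/(8*I))
W(198) - V(-144) = (⅛)/198 - (-144)*(2 - 144) = (⅛)*(1/198) - (-144)*(-142) = 1/1584 - 1*20448 = 1/1584 - 20448 = -32389631/1584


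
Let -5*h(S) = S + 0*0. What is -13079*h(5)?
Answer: 13079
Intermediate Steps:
h(S) = -S/5 (h(S) = -(S + 0*0)/5 = -(S + 0)/5 = -S/5)
-13079*h(5) = -(-13079)*5/5 = -13079*(-1) = 13079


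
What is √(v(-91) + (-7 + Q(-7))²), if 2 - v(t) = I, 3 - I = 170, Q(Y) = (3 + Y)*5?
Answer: √898 ≈ 29.967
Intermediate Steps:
Q(Y) = 15 + 5*Y
I = -167 (I = 3 - 1*170 = 3 - 170 = -167)
v(t) = 169 (v(t) = 2 - 1*(-167) = 2 + 167 = 169)
√(v(-91) + (-7 + Q(-7))²) = √(169 + (-7 + (15 + 5*(-7)))²) = √(169 + (-7 + (15 - 35))²) = √(169 + (-7 - 20)²) = √(169 + (-27)²) = √(169 + 729) = √898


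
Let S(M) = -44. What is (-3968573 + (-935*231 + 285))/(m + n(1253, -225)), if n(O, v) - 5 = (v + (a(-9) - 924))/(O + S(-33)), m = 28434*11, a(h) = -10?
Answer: -5058786057/378148652 ≈ -13.378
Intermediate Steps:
m = 312774
n(O, v) = 5 + (-934 + v)/(-44 + O) (n(O, v) = 5 + (v + (-10 - 924))/(O - 44) = 5 + (v - 934)/(-44 + O) = 5 + (-934 + v)/(-44 + O))
(-3968573 + (-935*231 + 285))/(m + n(1253, -225)) = (-3968573 + (-935*231 + 285))/(312774 + (-1154 - 225 + 5*1253)/(-44 + 1253)) = (-3968573 + (-215985 + 285))/(312774 + (-1154 - 225 + 6265)/1209) = (-3968573 - 215700)/(312774 + (1/1209)*4886) = -4184273/(312774 + 4886/1209) = -4184273/378148652/1209 = -4184273*1209/378148652 = -5058786057/378148652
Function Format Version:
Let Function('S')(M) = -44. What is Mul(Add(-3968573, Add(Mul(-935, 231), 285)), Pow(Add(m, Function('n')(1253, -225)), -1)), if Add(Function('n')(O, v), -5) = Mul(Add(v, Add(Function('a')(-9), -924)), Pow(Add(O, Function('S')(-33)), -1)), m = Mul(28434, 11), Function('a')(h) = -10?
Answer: Rational(-5058786057, 378148652) ≈ -13.378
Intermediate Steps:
m = 312774
Function('n')(O, v) = Add(5, Mul(Pow(Add(-44, O), -1), Add(-934, v))) (Function('n')(O, v) = Add(5, Mul(Add(v, Add(-10, -924)), Pow(Add(O, -44), -1))) = Add(5, Mul(Add(v, -934), Pow(Add(-44, O), -1))) = Add(5, Mul(Add(-934, v), Pow(Add(-44, O), -1))) = Add(5, Mul(Pow(Add(-44, O), -1), Add(-934, v))))
Mul(Add(-3968573, Add(Mul(-935, 231), 285)), Pow(Add(m, Function('n')(1253, -225)), -1)) = Mul(Add(-3968573, Add(Mul(-935, 231), 285)), Pow(Add(312774, Mul(Pow(Add(-44, 1253), -1), Add(-1154, -225, Mul(5, 1253)))), -1)) = Mul(Add(-3968573, Add(-215985, 285)), Pow(Add(312774, Mul(Pow(1209, -1), Add(-1154, -225, 6265))), -1)) = Mul(Add(-3968573, -215700), Pow(Add(312774, Mul(Rational(1, 1209), 4886)), -1)) = Mul(-4184273, Pow(Add(312774, Rational(4886, 1209)), -1)) = Mul(-4184273, Pow(Rational(378148652, 1209), -1)) = Mul(-4184273, Rational(1209, 378148652)) = Rational(-5058786057, 378148652)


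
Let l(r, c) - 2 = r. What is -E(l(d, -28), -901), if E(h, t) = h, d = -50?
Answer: 48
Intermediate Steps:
l(r, c) = 2 + r
-E(l(d, -28), -901) = -(2 - 50) = -1*(-48) = 48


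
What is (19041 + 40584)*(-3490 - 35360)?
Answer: -2316431250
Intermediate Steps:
(19041 + 40584)*(-3490 - 35360) = 59625*(-38850) = -2316431250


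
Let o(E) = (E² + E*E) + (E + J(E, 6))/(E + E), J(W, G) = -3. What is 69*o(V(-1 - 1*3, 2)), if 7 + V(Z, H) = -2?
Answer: 11224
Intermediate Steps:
V(Z, H) = -9 (V(Z, H) = -7 - 2 = -9)
o(E) = 2*E² + (-3 + E)/(2*E) (o(E) = (E² + E*E) + (E - 3)/(E + E) = (E² + E²) + (-3 + E)/((2*E)) = 2*E² + (-3 + E)*(1/(2*E)) = 2*E² + (-3 + E)/(2*E))
69*o(V(-1 - 1*3, 2)) = 69*((½)*(-3 - 9 + 4*(-9)³)/(-9)) = 69*((½)*(-⅑)*(-3 - 9 + 4*(-729))) = 69*((½)*(-⅑)*(-3 - 9 - 2916)) = 69*((½)*(-⅑)*(-2928)) = 69*(488/3) = 11224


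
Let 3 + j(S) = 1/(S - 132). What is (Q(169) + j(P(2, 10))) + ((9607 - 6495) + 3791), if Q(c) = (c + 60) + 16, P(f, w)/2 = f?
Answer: 914559/128 ≈ 7145.0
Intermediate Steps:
P(f, w) = 2*f
j(S) = -3 + 1/(-132 + S) (j(S) = -3 + 1/(S - 132) = -3 + 1/(-132 + S))
Q(c) = 76 + c (Q(c) = (60 + c) + 16 = 76 + c)
(Q(169) + j(P(2, 10))) + ((9607 - 6495) + 3791) = ((76 + 169) + (397 - 6*2)/(-132 + 2*2)) + ((9607 - 6495) + 3791) = (245 + (397 - 3*4)/(-132 + 4)) + (3112 + 3791) = (245 + (397 - 12)/(-128)) + 6903 = (245 - 1/128*385) + 6903 = (245 - 385/128) + 6903 = 30975/128 + 6903 = 914559/128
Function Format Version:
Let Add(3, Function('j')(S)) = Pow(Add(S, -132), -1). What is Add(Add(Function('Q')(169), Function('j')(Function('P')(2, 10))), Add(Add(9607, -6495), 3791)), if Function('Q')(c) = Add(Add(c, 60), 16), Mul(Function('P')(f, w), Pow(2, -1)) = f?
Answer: Rational(914559, 128) ≈ 7145.0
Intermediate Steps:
Function('P')(f, w) = Mul(2, f)
Function('j')(S) = Add(-3, Pow(Add(-132, S), -1)) (Function('j')(S) = Add(-3, Pow(Add(S, -132), -1)) = Add(-3, Pow(Add(-132, S), -1)))
Function('Q')(c) = Add(76, c) (Function('Q')(c) = Add(Add(60, c), 16) = Add(76, c))
Add(Add(Function('Q')(169), Function('j')(Function('P')(2, 10))), Add(Add(9607, -6495), 3791)) = Add(Add(Add(76, 169), Mul(Pow(Add(-132, Mul(2, 2)), -1), Add(397, Mul(-3, Mul(2, 2))))), Add(Add(9607, -6495), 3791)) = Add(Add(245, Mul(Pow(Add(-132, 4), -1), Add(397, Mul(-3, 4)))), Add(3112, 3791)) = Add(Add(245, Mul(Pow(-128, -1), Add(397, -12))), 6903) = Add(Add(245, Mul(Rational(-1, 128), 385)), 6903) = Add(Add(245, Rational(-385, 128)), 6903) = Add(Rational(30975, 128), 6903) = Rational(914559, 128)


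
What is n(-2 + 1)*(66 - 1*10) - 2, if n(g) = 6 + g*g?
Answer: 390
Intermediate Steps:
n(g) = 6 + g²
n(-2 + 1)*(66 - 1*10) - 2 = (6 + (-2 + 1)²)*(66 - 1*10) - 2 = (6 + (-1)²)*(66 - 10) - 2 = (6 + 1)*56 - 2 = 7*56 - 2 = 392 - 2 = 390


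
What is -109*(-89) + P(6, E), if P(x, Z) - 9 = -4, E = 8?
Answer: 9706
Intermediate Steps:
P(x, Z) = 5 (P(x, Z) = 9 - 4 = 5)
-109*(-89) + P(6, E) = -109*(-89) + 5 = 9701 + 5 = 9706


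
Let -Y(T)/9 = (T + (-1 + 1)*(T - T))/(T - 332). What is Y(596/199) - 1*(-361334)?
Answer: 1971438751/5456 ≈ 3.6133e+5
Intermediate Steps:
Y(T) = -9*T/(-332 + T) (Y(T) = -9*(T + (-1 + 1)*(T - T))/(T - 332) = -9*(T + 0*0)/(-332 + T) = -9*(T + 0)/(-332 + T) = -9*T/(-332 + T))
Y(596/199) - 1*(-361334) = -9*596/199/(-332 + 596/199) - 1*(-361334) = -9*596*(1/199)/(-332 + 596*(1/199)) + 361334 = -9*596/199/(-332 + 596/199) + 361334 = -9*596/199/(-65472/199) + 361334 = -9*596/199*(-199/65472) + 361334 = 447/5456 + 361334 = 1971438751/5456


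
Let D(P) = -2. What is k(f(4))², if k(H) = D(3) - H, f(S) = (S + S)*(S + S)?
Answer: 4356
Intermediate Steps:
f(S) = 4*S² (f(S) = (2*S)*(2*S) = 4*S²)
k(H) = -2 - H
k(f(4))² = (-2 - 4*4²)² = (-2 - 4*16)² = (-2 - 1*64)² = (-2 - 64)² = (-66)² = 4356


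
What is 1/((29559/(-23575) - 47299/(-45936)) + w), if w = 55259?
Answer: 37342800/2063517414569 ≈ 1.8097e-5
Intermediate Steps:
1/((29559/(-23575) - 47299/(-45936)) + w) = 1/((29559/(-23575) - 47299/(-45936)) + 55259) = 1/((29559*(-1/23575) - 47299*(-1/45936)) + 55259) = 1/((-29559/23575 + 1631/1584) + 55259) = 1/(-8370631/37342800 + 55259) = 1/(2063517414569/37342800) = 37342800/2063517414569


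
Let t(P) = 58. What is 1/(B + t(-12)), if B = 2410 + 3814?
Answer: 1/6282 ≈ 0.00015918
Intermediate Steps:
B = 6224
1/(B + t(-12)) = 1/(6224 + 58) = 1/6282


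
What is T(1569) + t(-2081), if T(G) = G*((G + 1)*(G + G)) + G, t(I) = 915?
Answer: 7729932024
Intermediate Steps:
T(G) = G + 2*G²*(1 + G) (T(G) = G*((1 + G)*(2*G)) + G = G*(2*G*(1 + G)) + G = 2*G²*(1 + G) + G = G + 2*G²*(1 + G))
T(1569) + t(-2081) = 1569*(1 + 2*1569 + 2*1569²) + 915 = 1569*(1 + 3138 + 2*2461761) + 915 = 1569*(1 + 3138 + 4923522) + 915 = 1569*4926661 + 915 = 7729931109 + 915 = 7729932024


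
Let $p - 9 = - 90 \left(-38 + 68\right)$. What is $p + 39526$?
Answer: $36835$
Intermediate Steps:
$p = -2691$ ($p = 9 - 90 \left(-38 + 68\right) = 9 - 2700 = -2691$)
$p + 39526 = -2691 + 39526 = 36835$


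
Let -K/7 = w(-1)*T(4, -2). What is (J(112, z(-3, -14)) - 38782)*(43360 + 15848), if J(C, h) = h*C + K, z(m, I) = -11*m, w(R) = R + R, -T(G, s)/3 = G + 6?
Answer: -2102239248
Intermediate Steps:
T(G, s) = -18 - 3*G (T(G, s) = -3*(G + 6) = -3*(6 + G) = -18 - 3*G)
w(R) = 2*R
K = -420 (K = -7*2*(-1)*(-18 - 3*4) = -(-14)*(-18 - 12) = -(-14)*(-30) = -7*60 = -420)
J(C, h) = -420 + C*h (J(C, h) = h*C - 420 = C*h - 420 = -420 + C*h)
(J(112, z(-3, -14)) - 38782)*(43360 + 15848) = ((-420 + 112*(-11*(-3))) - 38782)*(43360 + 15848) = ((-420 + 112*33) - 38782)*59208 = ((-420 + 3696) - 38782)*59208 = (3276 - 38782)*59208 = -35506*59208 = -2102239248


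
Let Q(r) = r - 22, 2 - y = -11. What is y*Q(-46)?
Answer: -884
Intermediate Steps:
y = 13 (y = 2 - 1*(-11) = 2 + 11 = 13)
Q(r) = -22 + r
y*Q(-46) = 13*(-22 - 46) = 13*(-68) = -884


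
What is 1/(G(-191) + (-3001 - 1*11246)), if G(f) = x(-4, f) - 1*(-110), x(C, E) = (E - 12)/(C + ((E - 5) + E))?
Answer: -391/5527364 ≈ -7.0739e-5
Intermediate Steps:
x(C, E) = (-12 + E)/(-5 + C + 2*E) (x(C, E) = (-12 + E)/(C + ((-5 + E) + E)) = (-12 + E)/(C + (-5 + 2*E)) = (-12 + E)/(-5 + C + 2*E))
G(f) = 110 + (-12 + f)/(-9 + 2*f) (G(f) = (-12 + f)/(-5 - 4 + 2*f) - 1*(-110) = (-12 + f)/(-9 + 2*f) + 110 = 110 + (-12 + f)/(-9 + 2*f))
1/(G(-191) + (-3001 - 1*11246)) = 1/((-1002 + 221*(-191))/(-9 + 2*(-191)) + (-3001 - 1*11246)) = 1/((-1002 - 42211)/(-9 - 382) + (-3001 - 11246)) = 1/(-43213/(-391) - 14247) = 1/(-1/391*(-43213) - 14247) = 1/(43213/391 - 14247) = 1/(-5527364/391) = -391/5527364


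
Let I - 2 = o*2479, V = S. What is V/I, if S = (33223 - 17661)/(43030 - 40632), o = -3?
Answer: -7781/8914565 ≈ -0.00087284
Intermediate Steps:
S = 7781/1199 (S = 15562/2398 = 15562*(1/2398) = 7781/1199 ≈ 6.4896)
V = 7781/1199 ≈ 6.4896
I = -7435 (I = 2 - 3*2479 = 2 - 7437 = -7435)
V/I = (7781/1199)/(-7435) = (7781/1199)*(-1/7435) = -7781/8914565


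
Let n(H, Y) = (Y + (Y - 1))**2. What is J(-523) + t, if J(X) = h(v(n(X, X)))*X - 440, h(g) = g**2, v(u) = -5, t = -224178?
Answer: -237693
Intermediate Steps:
n(H, Y) = (-1 + 2*Y)**2 (n(H, Y) = (Y + (-1 + Y))**2 = (-1 + 2*Y)**2)
J(X) = -440 + 25*X (J(X) = (-5)**2*X - 440 = 25*X - 440 = -440 + 25*X)
J(-523) + t = (-440 + 25*(-523)) - 224178 = (-440 - 13075) - 224178 = -13515 - 224178 = -237693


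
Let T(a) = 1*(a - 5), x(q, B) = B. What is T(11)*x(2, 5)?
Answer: 30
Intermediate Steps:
T(a) = -5 + a (T(a) = 1*(-5 + a) = -5 + a)
T(11)*x(2, 5) = (-5 + 11)*5 = 6*5 = 30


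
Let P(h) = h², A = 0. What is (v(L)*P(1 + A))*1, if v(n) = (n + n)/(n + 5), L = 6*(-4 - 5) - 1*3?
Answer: 57/26 ≈ 2.1923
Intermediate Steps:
L = -57 (L = 6*(-9) - 3 = -54 - 3 = -57)
v(n) = 2*n/(5 + n) (v(n) = (2*n)/(5 + n) = 2*n/(5 + n))
(v(L)*P(1 + A))*1 = ((2*(-57)/(5 - 57))*(1 + 0)²)*1 = ((2*(-57)/(-52))*1²)*1 = ((2*(-57)*(-1/52))*1)*1 = ((57/26)*1)*1 = (57/26)*1 = 57/26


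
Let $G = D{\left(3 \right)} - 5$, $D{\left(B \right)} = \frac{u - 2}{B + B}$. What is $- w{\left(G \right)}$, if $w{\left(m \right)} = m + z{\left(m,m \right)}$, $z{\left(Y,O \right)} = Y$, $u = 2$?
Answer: $10$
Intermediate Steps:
$D{\left(B \right)} = 0$ ($D{\left(B \right)} = \frac{2 - 2}{B + B} = \frac{0}{2 B} = 0 \frac{1}{2 B} = 0$)
$G = -5$ ($G = 0 - 5 = -5$)
$w{\left(m \right)} = 2 m$ ($w{\left(m \right)} = m + m = 2 m$)
$- w{\left(G \right)} = - 2 \left(-5\right) = \left(-1\right) \left(-10\right) = 10$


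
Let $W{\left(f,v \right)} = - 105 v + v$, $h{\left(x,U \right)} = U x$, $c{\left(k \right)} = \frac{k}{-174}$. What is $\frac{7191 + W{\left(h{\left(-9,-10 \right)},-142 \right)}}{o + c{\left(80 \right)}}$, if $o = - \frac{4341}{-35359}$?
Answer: $- \frac{9650142921}{148099} \approx -65160.0$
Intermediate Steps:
$c{\left(k \right)} = - \frac{k}{174}$ ($c{\left(k \right)} = k \left(- \frac{1}{174}\right) = - \frac{k}{174}$)
$W{\left(f,v \right)} = - 104 v$
$o = \frac{4341}{35359}$ ($o = \left(-4341\right) \left(- \frac{1}{35359}\right) = \frac{4341}{35359} \approx 0.12277$)
$\frac{7191 + W{\left(h{\left(-9,-10 \right)},-142 \right)}}{o + c{\left(80 \right)}} = \frac{7191 - -14768}{\frac{4341}{35359} - \frac{40}{87}} = \frac{7191 + 14768}{\frac{4341}{35359} - \frac{40}{87}} = \frac{21959}{- \frac{1036693}{3076233}} = 21959 \left(- \frac{3076233}{1036693}\right) = - \frac{9650142921}{148099}$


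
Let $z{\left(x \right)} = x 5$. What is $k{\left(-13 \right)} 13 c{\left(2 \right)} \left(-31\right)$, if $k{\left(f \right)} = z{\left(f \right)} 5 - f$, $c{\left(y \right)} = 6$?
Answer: $754416$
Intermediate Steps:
$z{\left(x \right)} = 5 x$
$k{\left(f \right)} = 24 f$ ($k{\left(f \right)} = 5 f 5 - f = 25 f - f = 24 f$)
$k{\left(-13 \right)} 13 c{\left(2 \right)} \left(-31\right) = 24 \left(-13\right) 13 \cdot 6 \left(-31\right) = \left(-312\right) 13 \left(-186\right) = \left(-4056\right) \left(-186\right) = 754416$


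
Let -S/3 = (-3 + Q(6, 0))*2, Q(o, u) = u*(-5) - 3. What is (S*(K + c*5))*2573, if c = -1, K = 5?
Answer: 0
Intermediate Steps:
Q(o, u) = -3 - 5*u (Q(o, u) = -5*u - 3 = -3 - 5*u)
S = 36 (S = -3*(-3 + (-3 - 5*0))*2 = -3*(-3 + (-3 + 0))*2 = -3*(-3 - 3)*2 = -(-18)*2 = -3*(-12) = 36)
(S*(K + c*5))*2573 = (36*(5 - 1*5))*2573 = (36*(5 - 5))*2573 = (36*0)*2573 = 0*2573 = 0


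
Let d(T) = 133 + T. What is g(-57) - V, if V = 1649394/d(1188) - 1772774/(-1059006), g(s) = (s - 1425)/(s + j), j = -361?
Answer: -9592550407442/7694208093 ≈ -1246.7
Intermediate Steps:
g(s) = (-1425 + s)/(-361 + s) (g(s) = (s - 1425)/(s - 361) = (-1425 + s)/(-361 + s))
V = 874529988409/699473463 (V = 1649394/(133 + 1188) - 1772774/(-1059006) = 1649394/1321 - 1772774*(-1/1059006) = 1649394*(1/1321) + 886387/529503 = 1649394/1321 + 886387/529503 = 874529988409/699473463 ≈ 1250.3)
g(-57) - V = (-1425 - 57)/(-361 - 57) - 1*874529988409/699473463 = -1482/(-418) - 874529988409/699473463 = -1/418*(-1482) - 874529988409/699473463 = 39/11 - 874529988409/699473463 = -9592550407442/7694208093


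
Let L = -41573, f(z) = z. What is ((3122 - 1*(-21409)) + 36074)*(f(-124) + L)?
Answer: -2527046685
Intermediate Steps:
((3122 - 1*(-21409)) + 36074)*(f(-124) + L) = ((3122 - 1*(-21409)) + 36074)*(-124 - 41573) = ((3122 + 21409) + 36074)*(-41697) = (24531 + 36074)*(-41697) = 60605*(-41697) = -2527046685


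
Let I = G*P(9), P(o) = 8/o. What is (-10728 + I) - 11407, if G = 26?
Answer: -199007/9 ≈ -22112.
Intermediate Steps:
I = 208/9 (I = 26*(8/9) = 208/9 ≈ 23.111)
(-10728 + I) - 11407 = (-10728 + 208/9) - 11407 = -96344/9 - 11407 = -199007/9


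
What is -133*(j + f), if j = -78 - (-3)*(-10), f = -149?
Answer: 34181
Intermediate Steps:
j = -108 (j = -78 - 1*30 = -78 - 30 = -108)
-133*(j + f) = -133*(-108 - 149) = -133*(-257) = 34181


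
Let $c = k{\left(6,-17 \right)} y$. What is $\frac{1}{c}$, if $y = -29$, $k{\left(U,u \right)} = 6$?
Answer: $- \frac{1}{174} \approx -0.0057471$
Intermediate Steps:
$c = -174$ ($c = 6 \left(-29\right) = -174$)
$\frac{1}{c} = \frac{1}{-174} = - \frac{1}{174}$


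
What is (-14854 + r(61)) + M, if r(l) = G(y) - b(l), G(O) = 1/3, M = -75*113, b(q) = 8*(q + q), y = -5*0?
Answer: -72914/3 ≈ -24305.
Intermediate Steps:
y = 0
b(q) = 16*q (b(q) = 8*(2*q) = 16*q)
M = -8475
G(O) = ⅓
r(l) = ⅓ - 16*l
(-14854 + r(61)) + M = (-14854 + (⅓ - 16*61)) - 8475 = (-14854 + (⅓ - 976)) - 8475 = (-14854 - 2927/3) - 8475 = -47489/3 - 8475 = -72914/3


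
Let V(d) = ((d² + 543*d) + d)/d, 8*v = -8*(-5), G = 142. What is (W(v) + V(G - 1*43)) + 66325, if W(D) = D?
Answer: 66973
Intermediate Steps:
v = 5 (v = (-8*(-5))/8 = (⅛)*40 = 5)
V(d) = (d² + 544*d)/d
(W(v) + V(G - 1*43)) + 66325 = (5 + (544 + (142 - 1*43))) + 66325 = (5 + (544 + (142 - 43))) + 66325 = (5 + (544 + 99)) + 66325 = (5 + 643) + 66325 = 648 + 66325 = 66973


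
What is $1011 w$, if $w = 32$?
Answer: $32352$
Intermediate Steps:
$1011 w = 1011 \cdot 32 = 32352$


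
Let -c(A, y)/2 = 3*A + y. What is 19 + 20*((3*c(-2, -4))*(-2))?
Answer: -2381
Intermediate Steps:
c(A, y) = -6*A - 2*y (c(A, y) = -2*(3*A + y) = -2*(y + 3*A) = -6*A - 2*y)
19 + 20*((3*c(-2, -4))*(-2)) = 19 + 20*((3*(-6*(-2) - 2*(-4)))*(-2)) = 19 + 20*((3*(12 + 8))*(-2)) = 19 + 20*((3*20)*(-2)) = 19 + 20*(60*(-2)) = 19 + 20*(-120) = 19 - 2400 = -2381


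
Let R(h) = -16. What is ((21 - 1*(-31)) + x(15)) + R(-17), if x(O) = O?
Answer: 51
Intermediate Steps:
((21 - 1*(-31)) + x(15)) + R(-17) = ((21 - 1*(-31)) + 15) - 16 = ((21 + 31) + 15) - 16 = (52 + 15) - 16 = 67 - 16 = 51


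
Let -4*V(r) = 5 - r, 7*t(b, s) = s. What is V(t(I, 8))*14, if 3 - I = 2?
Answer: -27/2 ≈ -13.500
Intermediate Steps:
I = 1 (I = 3 - 1*2 = 3 - 2 = 1)
t(b, s) = s/7
V(r) = -5/4 + r/4 (V(r) = -(5 - r)/4 = -5/4 + r/4)
V(t(I, 8))*14 = (-5/4 + ((1/7)*8)/4)*14 = (-5/4 + (1/4)*(8/7))*14 = (-5/4 + 2/7)*14 = -27/28*14 = -27/2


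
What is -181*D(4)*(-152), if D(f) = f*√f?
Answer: 220096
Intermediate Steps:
D(f) = f^(3/2)
-181*D(4)*(-152) = -181*4^(3/2)*(-152) = -181*8*(-152) = -1448*(-152) = 220096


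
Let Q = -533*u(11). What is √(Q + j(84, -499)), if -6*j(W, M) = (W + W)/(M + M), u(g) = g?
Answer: I*√1459885877/499 ≈ 76.57*I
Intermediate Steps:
j(W, M) = -W/(6*M) (j(W, M) = -(W + W)/(6*(M + M)) = -2*W/(6*(2*M)) = -2*W*1/(2*M)/6 = -W/(6*M))
Q = -5863 (Q = -533*11 = -5863)
√(Q + j(84, -499)) = √(-5863 - ⅙*84/(-499)) = √(-5863 - ⅙*84*(-1/499)) = √(-5863 + 14/499) = √(-2925623/499) = I*√1459885877/499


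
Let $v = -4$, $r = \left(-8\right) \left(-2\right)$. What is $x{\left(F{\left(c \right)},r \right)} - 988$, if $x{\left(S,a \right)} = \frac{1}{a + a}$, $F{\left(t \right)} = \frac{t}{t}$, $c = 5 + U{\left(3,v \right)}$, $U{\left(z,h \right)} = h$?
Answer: $- \frac{31615}{32} \approx -987.97$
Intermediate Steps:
$r = 16$
$c = 1$ ($c = 5 - 4 = 1$)
$F{\left(t \right)} = 1$
$x{\left(S,a \right)} = \frac{1}{2 a}$
$x{\left(F{\left(c \right)},r \right)} - 988 = \frac{1}{2 \cdot 16} - 988 = \frac{1}{2} \cdot \frac{1}{16} - 988 = \frac{1}{32} - 988 = - \frac{31615}{32}$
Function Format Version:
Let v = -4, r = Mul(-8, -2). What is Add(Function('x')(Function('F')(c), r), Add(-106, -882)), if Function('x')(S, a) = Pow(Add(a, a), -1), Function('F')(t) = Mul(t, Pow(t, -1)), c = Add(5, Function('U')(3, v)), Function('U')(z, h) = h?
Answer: Rational(-31615, 32) ≈ -987.97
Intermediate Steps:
r = 16
c = 1 (c = Add(5, -4) = 1)
Function('F')(t) = 1
Function('x')(S, a) = Mul(Rational(1, 2), Pow(a, -1)) (Function('x')(S, a) = Pow(Mul(2, a), -1) = Mul(Rational(1, 2), Pow(a, -1)))
Add(Function('x')(Function('F')(c), r), Add(-106, -882)) = Add(Mul(Rational(1, 2), Pow(16, -1)), Add(-106, -882)) = Add(Mul(Rational(1, 2), Rational(1, 16)), -988) = Add(Rational(1, 32), -988) = Rational(-31615, 32)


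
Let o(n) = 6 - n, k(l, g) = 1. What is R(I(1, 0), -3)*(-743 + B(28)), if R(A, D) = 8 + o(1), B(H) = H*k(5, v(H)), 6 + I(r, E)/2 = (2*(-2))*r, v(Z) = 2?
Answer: -9295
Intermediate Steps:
I(r, E) = -12 - 8*r (I(r, E) = -12 + 2*((2*(-2))*r) = -12 + 2*(-4*r) = -12 - 8*r)
B(H) = H (B(H) = H*1 = H)
R(A, D) = 13 (R(A, D) = 8 + (6 - 1*1) = 8 + (6 - 1) = 8 + 5 = 13)
R(I(1, 0), -3)*(-743 + B(28)) = 13*(-743 + 28) = 13*(-715) = -9295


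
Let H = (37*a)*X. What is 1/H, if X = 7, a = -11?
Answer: -1/2849 ≈ -0.00035100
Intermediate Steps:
H = -2849 (H = (37*(-11))*7 = -407*7 = -2849)
1/H = 1/(-2849) = -1/2849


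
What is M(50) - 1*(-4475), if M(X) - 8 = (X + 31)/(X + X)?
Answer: 448381/100 ≈ 4483.8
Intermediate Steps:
M(X) = 8 + (31 + X)/(2*X) (M(X) = 8 + (X + 31)/(X + X) = 8 + (31 + X)/((2*X)) = 8 + (31 + X)*(1/(2*X)) = 8 + (31 + X)/(2*X))
M(50) - 1*(-4475) = (½)*(31 + 17*50)/50 - 1*(-4475) = (½)*(1/50)*(31 + 850) + 4475 = (½)*(1/50)*881 + 4475 = 881/100 + 4475 = 448381/100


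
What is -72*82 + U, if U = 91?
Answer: -5813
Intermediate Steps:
-72*82 + U = -72*82 + 91 = -5904 + 91 = -5813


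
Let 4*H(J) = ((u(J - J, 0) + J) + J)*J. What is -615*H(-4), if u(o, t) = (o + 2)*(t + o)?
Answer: -4920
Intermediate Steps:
u(o, t) = (2 + o)*(o + t)
H(J) = J²/2 (H(J) = (((((J - J)² + 2*(J - J) + 2*0 + (J - J)*0) + J) + J)*J)/4 = ((((0² + 2*0 + 0 + 0*0) + J) + J)*J)/4 = ((((0 + 0 + 0 + 0) + J) + J)*J)/4 = (((0 + J) + J)*J)/4 = ((J + J)*J)/4 = ((2*J)*J)/4 = (2*J²)/4 = J²/2)
-615*H(-4) = -615*(-4)²/2 = -615*16/2 = -615*8 = -4920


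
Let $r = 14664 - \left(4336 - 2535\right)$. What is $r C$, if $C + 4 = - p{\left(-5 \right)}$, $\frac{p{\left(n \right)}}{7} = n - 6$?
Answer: $938999$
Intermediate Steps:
$p{\left(n \right)} = -42 + 7 n$ ($p{\left(n \right)} = 7 \left(n - 6\right) = 7 \left(-6 + n\right) = -42 + 7 n$)
$C = 73$ ($C = -4 - \left(-42 + 7 \left(-5\right)\right) = -4 - \left(-42 - 35\right) = -4 - -77 = -4 + 77 = 73$)
$r = 12863$ ($r = 14664 - \left(4336 - 2535\right) = 14664 - 1801 = 12863$)
$r C = 12863 \cdot 73 = 938999$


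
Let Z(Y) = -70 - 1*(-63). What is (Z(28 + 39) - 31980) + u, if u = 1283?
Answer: -30704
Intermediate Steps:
Z(Y) = -7 (Z(Y) = -70 + 63 = -7)
(Z(28 + 39) - 31980) + u = (-7 - 31980) + 1283 = -31987 + 1283 = -30704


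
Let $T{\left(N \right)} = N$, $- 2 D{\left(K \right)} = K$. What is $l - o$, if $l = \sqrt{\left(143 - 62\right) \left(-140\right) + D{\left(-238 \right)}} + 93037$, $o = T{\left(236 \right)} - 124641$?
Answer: $217442 + 7 i \sqrt{229} \approx 2.1744 \cdot 10^{5} + 105.93 i$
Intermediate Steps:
$D{\left(K \right)} = - \frac{K}{2}$
$o = -124405$ ($o = 236 - 124641 = -124405$)
$l = 93037 + 7 i \sqrt{229}$ ($l = \sqrt{\left(143 - 62\right) \left(-140\right) - -119} + 93037 = \sqrt{81 \left(-140\right) + 119} + 93037 = \sqrt{-11340 + 119} + 93037 = \sqrt{-11221} + 93037 = 7 i \sqrt{229} + 93037 = 93037 + 7 i \sqrt{229} \approx 93037.0 + 105.93 i$)
$l - o = \left(93037 + 7 i \sqrt{229}\right) - -124405 = \left(93037 + 7 i \sqrt{229}\right) + 124405 = 217442 + 7 i \sqrt{229}$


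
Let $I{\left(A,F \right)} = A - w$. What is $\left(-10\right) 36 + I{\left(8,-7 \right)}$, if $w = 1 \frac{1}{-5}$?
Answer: $- \frac{1759}{5} \approx -351.8$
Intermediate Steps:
$w = - \frac{1}{5}$ ($w = 1 \left(- \frac{1}{5}\right) = - \frac{1}{5} \approx -0.2$)
$I{\left(A,F \right)} = \frac{1}{5} + A$ ($I{\left(A,F \right)} = A - - \frac{1}{5} = A + \frac{1}{5} = \frac{1}{5} + A$)
$\left(-10\right) 36 + I{\left(8,-7 \right)} = \left(-10\right) 36 + \left(\frac{1}{5} + 8\right) = -360 + \frac{41}{5} = - \frac{1759}{5}$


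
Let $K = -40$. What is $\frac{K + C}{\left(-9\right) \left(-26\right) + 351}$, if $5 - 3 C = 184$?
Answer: $- \frac{23}{135} \approx -0.17037$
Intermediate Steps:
$C = - \frac{179}{3}$ ($C = \frac{5}{3} - \frac{184}{3} = - \frac{179}{3} \approx -59.667$)
$\frac{K + C}{\left(-9\right) \left(-26\right) + 351} = \frac{-40 - \frac{179}{3}}{\left(-9\right) \left(-26\right) + 351} = - \frac{299}{3 \left(234 + 351\right)} = - \frac{299}{3 \cdot 585} = \left(- \frac{299}{3}\right) \frac{1}{585} = - \frac{23}{135}$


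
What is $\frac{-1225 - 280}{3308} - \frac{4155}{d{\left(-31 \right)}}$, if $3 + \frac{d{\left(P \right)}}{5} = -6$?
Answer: $\frac{911801}{9924} \approx 91.878$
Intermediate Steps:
$d{\left(P \right)} = -45$ ($d{\left(P \right)} = -15 + 5 \left(-6\right) = -15 - 30 = -45$)
$\frac{-1225 - 280}{3308} - \frac{4155}{d{\left(-31 \right)}} = \frac{-1225 - 280}{3308} - \frac{4155}{-45} = \left(-1505\right) \frac{1}{3308} - - \frac{277}{3} = - \frac{1505}{3308} + \frac{277}{3} = \frac{911801}{9924}$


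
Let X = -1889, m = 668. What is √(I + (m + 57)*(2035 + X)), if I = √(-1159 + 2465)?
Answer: √(105850 + √1306) ≈ 325.40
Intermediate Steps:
I = √1306 ≈ 36.139
√(I + (m + 57)*(2035 + X)) = √(√1306 + (668 + 57)*(2035 - 1889)) = √(√1306 + 725*146) = √(√1306 + 105850) = √(105850 + √1306)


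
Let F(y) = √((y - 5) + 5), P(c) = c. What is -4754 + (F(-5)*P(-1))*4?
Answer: -4754 - 4*I*√5 ≈ -4754.0 - 8.9443*I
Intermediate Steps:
F(y) = √y (F(y) = √((-5 + y) + 5) = √y)
-4754 + (F(-5)*P(-1))*4 = -4754 + (√(-5)*(-1))*4 = -4754 + ((I*√5)*(-1))*4 = -4754 - I*√5*4 = -4754 - 4*I*√5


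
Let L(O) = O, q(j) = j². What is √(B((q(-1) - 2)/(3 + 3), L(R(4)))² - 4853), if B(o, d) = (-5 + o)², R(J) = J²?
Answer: I*√5365967/36 ≈ 64.346*I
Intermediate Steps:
√(B((q(-1) - 2)/(3 + 3), L(R(4)))² - 4853) = √(((-5 + ((-1)² - 2)/(3 + 3))²)² - 4853) = √(((-5 + (1 - 2)/6)²)² - 4853) = √(((-5 - 1*⅙)²)² - 4853) = √(((-5 - ⅙)²)² - 4853) = √(((-31/6)²)² - 4853) = √((961/36)² - 4853) = √(923521/1296 - 4853) = √(-5365967/1296) = I*√5365967/36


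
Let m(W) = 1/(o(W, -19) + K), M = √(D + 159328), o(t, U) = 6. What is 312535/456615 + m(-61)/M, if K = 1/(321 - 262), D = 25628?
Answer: 62507/91323 + 59*√46239/32829690 ≈ 0.68485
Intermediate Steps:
K = 1/59 ≈ 0.016949
M = 2*√46239 (M = √(25628 + 159328) = √184956 = 2*√46239 ≈ 430.06)
m(W) = 59/355 (m(W) = 1/(6 + 1/59) = 1/(355/59) = 59/355)
312535/456615 + m(-61)/M = 312535/456615 + 59/(355*((2*√46239))) = 312535*(1/456615) + 59*(√46239/92478)/355 = 62507/91323 + 59*√46239/32829690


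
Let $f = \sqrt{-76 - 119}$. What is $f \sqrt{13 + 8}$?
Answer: $3 i \sqrt{455} \approx 63.992 i$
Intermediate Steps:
$f = i \sqrt{195}$ ($f = \sqrt{-195} = i \sqrt{195} \approx 13.964 i$)
$f \sqrt{13 + 8} = i \sqrt{195} \sqrt{13 + 8} = i \sqrt{195} \sqrt{21} = 3 i \sqrt{455}$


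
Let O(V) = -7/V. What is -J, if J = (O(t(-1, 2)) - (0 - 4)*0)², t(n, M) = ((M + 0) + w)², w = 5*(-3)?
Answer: -49/28561 ≈ -0.0017156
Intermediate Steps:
w = -15
t(n, M) = (-15 + M)² (t(n, M) = ((M + 0) - 15)² = (M - 15)² = (-15 + M)²)
J = 49/28561 (J = (-7/(-15 + 2)² - (0 - 4)*0)² = (-7/((-13)²) - (-4)*0)² = (-7/169 - 1*0)² = (-7*1/169 + 0)² = (-7/169 + 0)² = (-7/169)² = 49/28561 ≈ 0.0017156)
-J = -1*49/28561 = -49/28561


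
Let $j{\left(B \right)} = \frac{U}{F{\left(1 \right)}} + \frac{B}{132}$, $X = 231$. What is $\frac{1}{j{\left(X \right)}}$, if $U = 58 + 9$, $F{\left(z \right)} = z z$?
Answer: $\frac{4}{275} \approx 0.014545$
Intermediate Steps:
$F{\left(z \right)} = z^{2}$
$U = 67$
$j{\left(B \right)} = 67 + \frac{B}{132}$ ($j{\left(B \right)} = \frac{67}{1^{2}} + \frac{B}{132} = \frac{67}{1} + B \frac{1}{132} = 67 \cdot 1 + \frac{B}{132} = 67 + \frac{B}{132}$)
$\frac{1}{j{\left(X \right)}} = \frac{1}{67 + \frac{1}{132} \cdot 231} = \frac{1}{67 + \frac{7}{4}} = \frac{1}{\frac{275}{4}} = \frac{4}{275}$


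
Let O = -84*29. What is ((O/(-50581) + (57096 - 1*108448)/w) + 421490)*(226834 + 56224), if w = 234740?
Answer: 354141688320050551056/2968345985 ≈ 1.1931e+11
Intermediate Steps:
O = -2436
((O/(-50581) + (57096 - 1*108448)/w) + 421490)*(226834 + 56224) = ((-2436/(-50581) + (57096 - 1*108448)/234740) + 421490)*(226834 + 56224) = ((-2436*(-1/50581) + (57096 - 108448)*(1/234740)) + 421490)*283058 = ((2436/50581 - 51352*1/234740) + 421490)*283058 = ((2436/50581 - 12838/58685) + 421490)*283058 = (-506402218/2968345985 + 421490)*283058 = (1251127642815432/2968345985)*283058 = 354141688320050551056/2968345985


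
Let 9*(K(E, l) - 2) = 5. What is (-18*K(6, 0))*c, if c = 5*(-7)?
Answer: 1610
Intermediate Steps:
K(E, l) = 23/9 (K(E, l) = 2 + (⅑)*5 = 2 + 5/9 = 23/9)
c = -35
(-18*K(6, 0))*c = -18*23/9*(-35) = -46*(-35) = 1610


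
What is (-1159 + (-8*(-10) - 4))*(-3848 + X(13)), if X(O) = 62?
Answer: 4100238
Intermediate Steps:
(-1159 + (-8*(-10) - 4))*(-3848 + X(13)) = (-1159 + (-8*(-10) - 4))*(-3848 + 62) = (-1159 + (80 - 4))*(-3786) = (-1159 + 76)*(-3786) = -1083*(-3786) = 4100238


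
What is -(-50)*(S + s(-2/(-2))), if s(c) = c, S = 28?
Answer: 1450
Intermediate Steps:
-(-50)*(S + s(-2/(-2))) = -(-50)*(28 - 2/(-2)) = -(-50)*(28 - 2*(-½)) = -(-50)*(28 + 1) = -(-50)*29 = -1*(-1450) = 1450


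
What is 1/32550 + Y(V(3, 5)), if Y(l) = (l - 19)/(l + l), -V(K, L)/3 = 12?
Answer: 298387/390600 ≈ 0.76392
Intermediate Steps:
V(K, L) = -36 (V(K, L) = -3*12 = -36)
Y(l) = (-19 + l)/(2*l) (Y(l) = (-19 + l)/((2*l)) = (-19 + l)*(1/(2*l)) = (-19 + l)/(2*l))
1/32550 + Y(V(3, 5)) = 1/32550 + (½)*(-19 - 36)/(-36) = 1/32550 + (½)*(-1/36)*(-55) = 1/32550 + 55/72 = 298387/390600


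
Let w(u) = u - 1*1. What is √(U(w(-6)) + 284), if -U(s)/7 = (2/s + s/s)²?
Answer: √13741/7 ≈ 16.746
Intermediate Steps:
w(u) = -1 + u (w(u) = u - 1 = -1 + u)
U(s) = -7*(1 + 2/s)² (U(s) = -7*(2/s + s/s)² = -7*(2/s + 1)² = -7*(1 + 2/s)²)
√(U(w(-6)) + 284) = √(-7*(2 + (-1 - 6))²/(-1 - 6)² + 284) = √(-7*(2 - 7)²/(-7)² + 284) = √(-7*1/49*(-5)² + 284) = √(-7*1/49*25 + 284) = √(-25/7 + 284) = √(1963/7) = √13741/7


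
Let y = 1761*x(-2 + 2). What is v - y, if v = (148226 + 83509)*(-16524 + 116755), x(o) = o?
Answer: 23227030785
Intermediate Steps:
y = 0 (y = 1761*(-2 + 2) = 1761*0 = 0)
v = 23227030785 (v = 231735*100231 = 23227030785)
v - y = 23227030785 - 1*0 = 23227030785 + 0 = 23227030785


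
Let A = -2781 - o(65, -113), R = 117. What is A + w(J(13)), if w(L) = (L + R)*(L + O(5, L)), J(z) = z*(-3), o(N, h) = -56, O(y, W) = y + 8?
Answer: -4753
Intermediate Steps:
O(y, W) = 8 + y
J(z) = -3*z
A = -2725 (A = -2781 - 1*(-56) = -2781 + 56 = -2725)
w(L) = (13 + L)*(117 + L) (w(L) = (L + 117)*(L + (8 + 5)) = (117 + L)*(L + 13) = (117 + L)*(13 + L) = (13 + L)*(117 + L))
A + w(J(13)) = -2725 + (1521 + (-3*13)**2 + 130*(-3*13)) = -2725 + (1521 + (-39)**2 + 130*(-39)) = -2725 + (1521 + 1521 - 5070) = -2725 - 2028 = -4753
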